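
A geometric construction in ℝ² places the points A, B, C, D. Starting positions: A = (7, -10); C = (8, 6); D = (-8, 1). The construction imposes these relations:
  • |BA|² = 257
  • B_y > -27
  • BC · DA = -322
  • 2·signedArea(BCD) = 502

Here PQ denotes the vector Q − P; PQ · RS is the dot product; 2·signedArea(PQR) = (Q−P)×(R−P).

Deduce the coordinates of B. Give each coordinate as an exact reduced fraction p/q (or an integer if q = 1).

1. B_x = 6  [BC · DA = -322 ∩ 2·signedArea(BCD) = 502]
2. B_y = -26  [BC · DA = -322 ∩ 2·signedArea(BCD) = 502]
   → B = (6, -26)

B = (6, -26)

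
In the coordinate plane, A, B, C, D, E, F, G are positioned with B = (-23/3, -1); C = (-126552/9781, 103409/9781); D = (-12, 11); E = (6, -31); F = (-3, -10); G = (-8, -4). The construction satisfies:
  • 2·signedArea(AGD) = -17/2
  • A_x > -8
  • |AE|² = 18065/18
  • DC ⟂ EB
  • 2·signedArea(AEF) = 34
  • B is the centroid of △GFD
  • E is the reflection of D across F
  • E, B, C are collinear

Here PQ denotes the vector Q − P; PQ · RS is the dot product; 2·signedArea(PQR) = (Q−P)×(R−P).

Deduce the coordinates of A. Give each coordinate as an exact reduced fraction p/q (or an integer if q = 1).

A = (-47/6, -5/2)

1. A_x = -47/6  [2·signedArea(AEF) = 34 ∩ 2·signedArea(AGD) = -17/2]
2. A_y = -5/2  [2·signedArea(AEF) = 34 ∩ 2·signedArea(AGD) = -17/2]
   → A = (-47/6, -5/2)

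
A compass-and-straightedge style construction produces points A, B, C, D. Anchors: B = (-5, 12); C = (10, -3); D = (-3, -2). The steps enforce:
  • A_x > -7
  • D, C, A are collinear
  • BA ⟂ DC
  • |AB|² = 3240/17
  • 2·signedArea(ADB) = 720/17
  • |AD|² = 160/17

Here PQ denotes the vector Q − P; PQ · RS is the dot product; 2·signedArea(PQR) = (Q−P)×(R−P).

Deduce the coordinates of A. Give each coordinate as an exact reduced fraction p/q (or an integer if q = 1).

1. A_x = -103/17  [D, C, A are collinear ∩ BA ⟂ DC]
2. A_y = -30/17  [D, C, A are collinear ∩ BA ⟂ DC]
   → A = (-103/17, -30/17)

A = (-103/17, -30/17)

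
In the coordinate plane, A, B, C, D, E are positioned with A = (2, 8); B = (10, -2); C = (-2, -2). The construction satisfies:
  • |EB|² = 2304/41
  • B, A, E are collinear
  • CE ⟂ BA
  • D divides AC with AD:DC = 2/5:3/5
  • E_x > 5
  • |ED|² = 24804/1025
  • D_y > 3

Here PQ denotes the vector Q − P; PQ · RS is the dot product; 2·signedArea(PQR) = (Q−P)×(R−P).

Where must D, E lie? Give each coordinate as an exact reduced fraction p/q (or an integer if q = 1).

D = (2/5, 4)
E = (218/41, 158/41)

1. D_x = 2/5  [D divides AC with AD:DC = 2/5:3/5]
2. D_y = 4  [D divides AC with AD:DC = 2/5:3/5]
   → D = (2/5, 4)
3. E_x = 218/41  [B, A, E are collinear ∩ CE ⟂ BA]
4. E_y = 158/41  [B, A, E are collinear ∩ CE ⟂ BA]
   → E = (218/41, 158/41)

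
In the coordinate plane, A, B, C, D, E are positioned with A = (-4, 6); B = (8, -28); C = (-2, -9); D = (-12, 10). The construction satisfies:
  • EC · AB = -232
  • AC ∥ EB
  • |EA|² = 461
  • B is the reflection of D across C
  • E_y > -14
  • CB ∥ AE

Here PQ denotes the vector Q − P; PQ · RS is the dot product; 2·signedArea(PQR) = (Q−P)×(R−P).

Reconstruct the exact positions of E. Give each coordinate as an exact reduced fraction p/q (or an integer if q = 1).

E = (6, -13)

1. E_x = 6  [AC ∥ EB ∩ CB ∥ AE]
2. E_y = -13  [AC ∥ EB ∩ CB ∥ AE]
   → E = (6, -13)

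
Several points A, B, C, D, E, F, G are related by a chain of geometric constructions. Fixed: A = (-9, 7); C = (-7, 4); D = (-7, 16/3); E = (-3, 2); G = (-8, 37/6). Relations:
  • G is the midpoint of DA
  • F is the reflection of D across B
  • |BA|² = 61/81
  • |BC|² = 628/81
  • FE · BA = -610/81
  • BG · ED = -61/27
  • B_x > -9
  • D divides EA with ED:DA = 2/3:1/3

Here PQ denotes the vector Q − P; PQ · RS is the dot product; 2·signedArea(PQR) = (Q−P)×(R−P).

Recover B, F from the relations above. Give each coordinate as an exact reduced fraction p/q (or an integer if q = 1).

B = (-25/3, 58/9)
F = (-29/3, 68/9)

1. B_x = -25/3  [line 4·x + -10/3·y + 1480/27 = 0 ∩ |BC|² = 628/81]
2. B_y = 58/9  [line 4·x + -10/3·y + 1480/27 = 0 ∩ |BC|² = 628/81]
   → B = (-25/3, 58/9)
3. F_x = -29/3  [F is the reflection of D across B]
4. F_y = 68/9  [F is the reflection of D across B]
   → F = (-29/3, 68/9)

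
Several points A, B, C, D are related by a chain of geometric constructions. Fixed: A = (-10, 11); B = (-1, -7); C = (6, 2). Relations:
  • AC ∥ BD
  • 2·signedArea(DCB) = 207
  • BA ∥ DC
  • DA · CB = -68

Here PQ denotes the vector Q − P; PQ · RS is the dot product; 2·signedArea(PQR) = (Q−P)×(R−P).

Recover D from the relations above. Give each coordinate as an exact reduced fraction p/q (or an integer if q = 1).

D = (15, -16)

1. D_x = 15  [BA ∥ DC ∩ AC ∥ BD]
2. D_y = -16  [BA ∥ DC ∩ AC ∥ BD]
   → D = (15, -16)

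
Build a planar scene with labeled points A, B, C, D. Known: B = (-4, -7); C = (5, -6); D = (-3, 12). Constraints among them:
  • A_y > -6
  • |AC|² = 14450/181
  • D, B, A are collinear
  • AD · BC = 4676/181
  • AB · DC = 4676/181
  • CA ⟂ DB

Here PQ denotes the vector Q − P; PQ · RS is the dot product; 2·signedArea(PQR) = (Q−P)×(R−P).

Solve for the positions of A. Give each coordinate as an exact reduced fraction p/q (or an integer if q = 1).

A = (-710/181, -1001/181)

1. A_x = -710/181  [D, B, A are collinear ∩ CA ⟂ DB]
2. A_y = -1001/181  [D, B, A are collinear ∩ CA ⟂ DB]
   → A = (-710/181, -1001/181)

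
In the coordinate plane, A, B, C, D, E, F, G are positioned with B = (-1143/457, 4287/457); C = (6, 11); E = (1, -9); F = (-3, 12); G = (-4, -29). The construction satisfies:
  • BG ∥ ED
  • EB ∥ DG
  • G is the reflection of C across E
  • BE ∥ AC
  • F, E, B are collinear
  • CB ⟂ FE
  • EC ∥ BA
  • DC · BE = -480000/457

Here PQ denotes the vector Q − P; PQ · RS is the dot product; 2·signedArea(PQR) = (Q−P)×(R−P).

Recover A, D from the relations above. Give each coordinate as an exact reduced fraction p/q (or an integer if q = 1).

A = (1142/457, 13427/457)
D = (-228/457, -21653/457)

1. A_x = 1142/457  [BE ∥ AC ∩ EC ∥ BA]
2. A_y = 13427/457  [BE ∥ AC ∩ EC ∥ BA]
   → A = (1142/457, 13427/457)
3. D_x = -228/457  [EB ∥ DG ∩ BG ∥ ED]
4. D_y = -21653/457  [EB ∥ DG ∩ BG ∥ ED]
   → D = (-228/457, -21653/457)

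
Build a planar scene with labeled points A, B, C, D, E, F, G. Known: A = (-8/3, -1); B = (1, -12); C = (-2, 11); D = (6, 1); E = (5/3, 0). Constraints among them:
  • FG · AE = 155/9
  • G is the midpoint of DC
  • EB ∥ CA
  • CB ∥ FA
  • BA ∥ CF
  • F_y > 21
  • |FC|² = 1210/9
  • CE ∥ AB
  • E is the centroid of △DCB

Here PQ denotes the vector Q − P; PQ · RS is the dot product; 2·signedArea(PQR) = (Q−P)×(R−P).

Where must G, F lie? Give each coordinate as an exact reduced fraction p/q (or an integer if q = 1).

F = (-17/3, 22)
G = (2, 6)

1. G_x = 2  [G is the midpoint of DC]
2. G_y = 6  [G is the midpoint of DC]
   → G = (2, 6)
3. F_x = -17/3  [CB ∥ FA ∩ BA ∥ CF]
4. F_y = 22  [CB ∥ FA ∩ BA ∥ CF]
   → F = (-17/3, 22)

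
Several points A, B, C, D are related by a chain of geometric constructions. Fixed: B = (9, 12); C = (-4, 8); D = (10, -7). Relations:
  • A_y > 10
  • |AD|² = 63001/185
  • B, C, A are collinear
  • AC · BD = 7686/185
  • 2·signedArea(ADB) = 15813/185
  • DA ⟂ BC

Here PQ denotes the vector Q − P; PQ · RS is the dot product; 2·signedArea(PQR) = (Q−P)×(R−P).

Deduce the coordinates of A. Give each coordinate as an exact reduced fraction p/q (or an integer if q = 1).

A = (846/185, 1968/185)

1. A_x = 846/185  [B, C, A are collinear ∩ DA ⟂ BC]
2. A_y = 1968/185  [B, C, A are collinear ∩ DA ⟂ BC]
   → A = (846/185, 1968/185)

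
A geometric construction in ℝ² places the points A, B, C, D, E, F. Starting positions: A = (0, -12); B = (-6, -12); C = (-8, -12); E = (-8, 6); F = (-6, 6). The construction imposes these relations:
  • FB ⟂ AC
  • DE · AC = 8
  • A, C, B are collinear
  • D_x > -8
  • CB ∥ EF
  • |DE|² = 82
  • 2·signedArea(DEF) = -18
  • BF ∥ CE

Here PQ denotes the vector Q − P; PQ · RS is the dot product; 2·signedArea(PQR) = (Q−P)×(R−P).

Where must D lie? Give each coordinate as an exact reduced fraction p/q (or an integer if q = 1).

D = (-7, -3)

1. D_x = -7  [2·signedArea(DEF) = -18 ∩ DE · AC = 8]
2. D_y = -3  [2·signedArea(DEF) = -18 ∩ DE · AC = 8]
   → D = (-7, -3)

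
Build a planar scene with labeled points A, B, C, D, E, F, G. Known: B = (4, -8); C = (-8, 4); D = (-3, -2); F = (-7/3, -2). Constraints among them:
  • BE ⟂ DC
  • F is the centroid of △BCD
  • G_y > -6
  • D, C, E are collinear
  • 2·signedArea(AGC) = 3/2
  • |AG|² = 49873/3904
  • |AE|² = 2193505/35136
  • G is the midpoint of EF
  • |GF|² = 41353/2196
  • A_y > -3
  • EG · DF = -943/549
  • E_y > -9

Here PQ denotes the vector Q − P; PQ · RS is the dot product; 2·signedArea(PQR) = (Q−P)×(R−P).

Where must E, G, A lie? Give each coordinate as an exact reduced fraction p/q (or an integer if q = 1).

A = (-3205/1464, -701/244)
E = (172/61, -548/61)
G = (89/366, -335/61)

1. E_x = 172/61  [D, C, E are collinear ∩ BE ⟂ DC]
2. E_y = -548/61  [D, C, E are collinear ∩ BE ⟂ DC]
   → E = (172/61, -548/61)
3. G_x = 89/366  [G is the midpoint of EF]
4. G_y = -335/61  [G is the midpoint of EF]
   → G = (89/366, -335/61)
5. A_x = -3205/1464  [line -579/61·x + -3017/366·y + -16273/366 = 0 ∩ |AE|² = 2193505/35136]
6. A_y = -701/244  [line -579/61·x + -3017/366·y + -16273/366 = 0 ∩ |AE|² = 2193505/35136]
   → A = (-3205/1464, -701/244)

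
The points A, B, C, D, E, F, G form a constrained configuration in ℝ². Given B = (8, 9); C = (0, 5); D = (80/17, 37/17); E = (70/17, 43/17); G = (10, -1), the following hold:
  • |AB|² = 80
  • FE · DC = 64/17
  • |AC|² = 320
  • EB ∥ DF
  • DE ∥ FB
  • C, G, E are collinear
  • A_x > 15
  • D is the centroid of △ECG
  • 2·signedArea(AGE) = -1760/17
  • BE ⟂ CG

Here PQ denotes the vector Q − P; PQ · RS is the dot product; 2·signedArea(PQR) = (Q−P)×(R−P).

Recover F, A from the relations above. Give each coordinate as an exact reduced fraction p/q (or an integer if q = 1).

1. F_x = 146/17  [DE ∥ FB ∩ EB ∥ DF]
2. F_y = 147/17  [DE ∥ FB ∩ EB ∥ DF]
   → F = (146/17, 147/17)
3. A_x = 16  [line -60/17·x + -100/17·y + 2260/17 = 0 ∩ |AC|² = 320]
4. A_y = 13  [line -60/17·x + -100/17·y + 2260/17 = 0 ∩ |AC|² = 320]
   → A = (16, 13)

A = (16, 13)
F = (146/17, 147/17)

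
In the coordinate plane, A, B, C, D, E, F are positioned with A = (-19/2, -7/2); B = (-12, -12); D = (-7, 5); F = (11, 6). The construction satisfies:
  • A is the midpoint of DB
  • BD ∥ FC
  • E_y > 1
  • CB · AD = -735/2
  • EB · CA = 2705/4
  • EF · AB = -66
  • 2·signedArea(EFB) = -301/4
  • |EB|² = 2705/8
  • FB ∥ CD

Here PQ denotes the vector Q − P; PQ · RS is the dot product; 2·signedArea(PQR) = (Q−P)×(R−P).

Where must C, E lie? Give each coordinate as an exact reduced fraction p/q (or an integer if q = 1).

C = (16, 23)
E = (3/4, 5/4)

1. C_x = 16  [FB ∥ CD ∩ BD ∥ FC]
2. C_y = 23  [FB ∥ CD ∩ BD ∥ FC]
   → C = (16, 23)
3. E_x = 3/4  [2·signedArea(EFB) = -301/4 ∩ EF · AB = -66]
4. E_y = 5/4  [2·signedArea(EFB) = -301/4 ∩ EF · AB = -66]
   → E = (3/4, 5/4)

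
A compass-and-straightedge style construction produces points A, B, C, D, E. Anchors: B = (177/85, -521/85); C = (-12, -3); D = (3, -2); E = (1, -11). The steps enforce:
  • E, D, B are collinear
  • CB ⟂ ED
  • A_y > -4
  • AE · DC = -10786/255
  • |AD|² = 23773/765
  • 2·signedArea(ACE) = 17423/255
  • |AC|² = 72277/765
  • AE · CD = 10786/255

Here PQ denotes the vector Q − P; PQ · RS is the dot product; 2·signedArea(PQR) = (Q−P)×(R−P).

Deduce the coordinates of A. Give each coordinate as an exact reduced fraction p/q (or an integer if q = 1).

A = (-196/85, -946/255)

1. A_x = -196/85  [2·signedArea(ACE) = 17423/255 ∩ AE · CD = 10786/255]
2. A_y = -946/255  [2·signedArea(ACE) = 17423/255 ∩ AE · CD = 10786/255]
   → A = (-196/85, -946/255)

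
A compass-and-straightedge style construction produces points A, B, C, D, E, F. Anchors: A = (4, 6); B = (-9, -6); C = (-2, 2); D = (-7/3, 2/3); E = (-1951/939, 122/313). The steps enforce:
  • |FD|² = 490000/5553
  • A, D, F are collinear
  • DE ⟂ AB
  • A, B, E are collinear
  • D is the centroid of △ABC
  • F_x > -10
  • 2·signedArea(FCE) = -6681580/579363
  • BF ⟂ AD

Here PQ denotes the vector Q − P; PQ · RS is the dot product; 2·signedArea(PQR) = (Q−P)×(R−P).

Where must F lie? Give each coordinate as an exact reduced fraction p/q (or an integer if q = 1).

1. F_x = -5873/617  [A, D, F are collinear ∩ BF ⟂ AD]
2. F_y = -3322/617  [A, D, F are collinear ∩ BF ⟂ AD]
   → F = (-5873/617, -3322/617)

F = (-5873/617, -3322/617)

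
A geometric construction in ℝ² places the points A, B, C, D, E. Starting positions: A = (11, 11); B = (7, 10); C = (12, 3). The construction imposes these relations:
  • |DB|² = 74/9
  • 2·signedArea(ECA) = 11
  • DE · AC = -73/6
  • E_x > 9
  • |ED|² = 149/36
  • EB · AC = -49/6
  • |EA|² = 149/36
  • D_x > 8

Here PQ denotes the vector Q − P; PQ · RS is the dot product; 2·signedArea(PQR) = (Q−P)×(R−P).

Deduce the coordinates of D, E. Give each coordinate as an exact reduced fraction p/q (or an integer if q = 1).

D = (26/3, 23/3)
E = (59/6, 28/3)

1. E_x = 59/6  [2·signedArea(ECA) = 11 ∩ EB · AC = -49/6]
2. E_y = 28/3  [2·signedArea(ECA) = 11 ∩ EB · AC = -49/6]
   → E = (59/6, 28/3)
3. D_x = 26/3  [line -1·x + 8·y + -158/3 = 0 ∩ |DB|² = 74/9]
4. D_y = 23/3  [line -1·x + 8·y + -158/3 = 0 ∩ |DB|² = 74/9]
   → D = (26/3, 23/3)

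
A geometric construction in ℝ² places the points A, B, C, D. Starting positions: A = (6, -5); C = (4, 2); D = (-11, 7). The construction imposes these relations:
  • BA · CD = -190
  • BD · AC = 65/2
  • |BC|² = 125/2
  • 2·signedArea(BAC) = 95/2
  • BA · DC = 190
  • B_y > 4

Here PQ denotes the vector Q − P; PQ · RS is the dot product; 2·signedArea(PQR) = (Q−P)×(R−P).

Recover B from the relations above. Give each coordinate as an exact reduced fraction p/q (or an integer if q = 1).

1. B_x = -7/2  [BA · CD = -190 ∩ BD · AC = 65/2]
2. B_y = 9/2  [BA · CD = -190 ∩ BD · AC = 65/2]
   → B = (-7/2, 9/2)

B = (-7/2, 9/2)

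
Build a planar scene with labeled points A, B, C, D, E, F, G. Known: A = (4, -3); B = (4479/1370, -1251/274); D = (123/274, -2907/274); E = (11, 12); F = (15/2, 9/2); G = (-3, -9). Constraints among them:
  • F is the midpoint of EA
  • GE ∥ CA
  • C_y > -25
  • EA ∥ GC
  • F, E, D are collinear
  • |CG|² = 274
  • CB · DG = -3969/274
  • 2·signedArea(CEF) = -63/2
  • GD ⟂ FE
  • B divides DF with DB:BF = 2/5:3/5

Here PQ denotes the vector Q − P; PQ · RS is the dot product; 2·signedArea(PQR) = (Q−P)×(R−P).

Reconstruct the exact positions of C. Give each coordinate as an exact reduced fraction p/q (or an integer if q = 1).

1. C_x = -10  [GE ∥ CA ∩ EA ∥ GC]
2. C_y = -24  [GE ∥ CA ∩ EA ∥ GC]
   → C = (-10, -24)

C = (-10, -24)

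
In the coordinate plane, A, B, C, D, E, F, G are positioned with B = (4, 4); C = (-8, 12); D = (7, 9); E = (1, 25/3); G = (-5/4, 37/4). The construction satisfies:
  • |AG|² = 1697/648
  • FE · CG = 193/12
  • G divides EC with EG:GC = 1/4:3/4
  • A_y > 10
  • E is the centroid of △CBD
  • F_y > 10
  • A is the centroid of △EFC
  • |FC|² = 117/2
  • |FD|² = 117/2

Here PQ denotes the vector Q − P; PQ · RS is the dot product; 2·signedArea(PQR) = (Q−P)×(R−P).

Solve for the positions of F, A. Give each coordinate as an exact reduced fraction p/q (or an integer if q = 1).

A = (-5/2, 185/18)
F = (-1/2, 21/2)

1. F_x = -1/2  [line -27/4·x + 11/4·y + -129/4 = 0 ∩ |FC|² = 117/2]
2. F_y = 21/2  [line -27/4·x + 11/4·y + -129/4 = 0 ∩ |FC|² = 117/2]
   → F = (-1/2, 21/2)
3. A_x = -5/2  [A is the centroid of △EFC]
4. A_y = 185/18  [A is the centroid of △EFC]
   → A = (-5/2, 185/18)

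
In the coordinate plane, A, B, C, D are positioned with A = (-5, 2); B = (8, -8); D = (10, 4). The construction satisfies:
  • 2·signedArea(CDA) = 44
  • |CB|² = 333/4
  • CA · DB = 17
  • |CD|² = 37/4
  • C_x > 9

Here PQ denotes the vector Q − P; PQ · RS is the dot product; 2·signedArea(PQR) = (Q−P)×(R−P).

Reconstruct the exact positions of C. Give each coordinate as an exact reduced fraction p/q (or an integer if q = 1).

1. C_x = 19/2  [CA · DB = 17 ∩ 2·signedArea(CDA) = 44]
2. C_y = 1  [CA · DB = 17 ∩ 2·signedArea(CDA) = 44]
   → C = (19/2, 1)

C = (19/2, 1)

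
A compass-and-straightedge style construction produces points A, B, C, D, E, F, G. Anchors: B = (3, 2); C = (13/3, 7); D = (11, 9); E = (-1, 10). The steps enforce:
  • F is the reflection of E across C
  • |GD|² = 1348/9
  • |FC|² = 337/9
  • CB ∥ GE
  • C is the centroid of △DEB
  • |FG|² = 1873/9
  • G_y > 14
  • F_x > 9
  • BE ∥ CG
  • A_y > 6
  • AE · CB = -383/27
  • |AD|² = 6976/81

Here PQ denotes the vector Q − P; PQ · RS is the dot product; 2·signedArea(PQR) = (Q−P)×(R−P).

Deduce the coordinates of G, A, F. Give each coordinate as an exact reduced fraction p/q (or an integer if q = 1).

A = (19/9, 19/3)
F = (29/3, 4)
G = (1/3, 15)

1. G_x = 1/3  [CB ∥ GE ∩ BE ∥ CG]
2. G_y = 15  [CB ∥ GE ∩ BE ∥ CG]
   → G = (1/3, 15)
3. A_x = 19/9  [line 4/3·x + 5·y + -931/27 = 0 ∩ |AD|² = 6976/81]
4. A_y = 19/3  [line 4/3·x + 5·y + -931/27 = 0 ∩ |AD|² = 6976/81]
   → A = (19/9, 19/3)
5. F_x = 29/3  [F is the reflection of E across C]
6. F_y = 4  [F is the reflection of E across C]
   → F = (29/3, 4)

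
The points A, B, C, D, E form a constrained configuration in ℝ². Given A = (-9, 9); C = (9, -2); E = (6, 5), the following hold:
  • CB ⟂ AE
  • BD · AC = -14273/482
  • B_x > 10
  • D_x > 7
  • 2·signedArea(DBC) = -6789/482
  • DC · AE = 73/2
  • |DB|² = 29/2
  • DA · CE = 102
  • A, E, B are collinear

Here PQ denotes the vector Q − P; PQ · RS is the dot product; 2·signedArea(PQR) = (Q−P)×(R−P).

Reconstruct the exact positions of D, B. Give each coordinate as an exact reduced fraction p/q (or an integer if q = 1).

B = (2541/241, 913/241)
D = (15/2, 3/2)

1. D_x = 15/2  [DA · CE = 102 ∩ DC · AE = 73/2]
2. D_y = 3/2  [DA · CE = 102 ∩ DC · AE = 73/2]
   → D = (15/2, 3/2)
3. B_x = 2541/241  [A, E, B are collinear ∩ CB ⟂ AE]
4. B_y = 913/241  [A, E, B are collinear ∩ CB ⟂ AE]
   → B = (2541/241, 913/241)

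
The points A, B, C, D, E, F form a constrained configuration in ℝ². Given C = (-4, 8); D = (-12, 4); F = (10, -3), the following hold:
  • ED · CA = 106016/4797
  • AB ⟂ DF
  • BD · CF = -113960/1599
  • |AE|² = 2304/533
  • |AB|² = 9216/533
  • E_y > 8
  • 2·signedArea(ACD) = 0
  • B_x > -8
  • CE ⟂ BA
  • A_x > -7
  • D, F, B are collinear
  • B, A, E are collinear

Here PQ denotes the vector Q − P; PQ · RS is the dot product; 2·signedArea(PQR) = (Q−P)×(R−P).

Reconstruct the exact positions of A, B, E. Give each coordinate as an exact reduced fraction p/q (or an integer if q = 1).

A = (-20/3, 20/3)
B = (-12676/1599, 4324/1599)
E = (-9652/1599, 13828/1599)

1. B_x = -12676/1599  [D, F, B are collinear ∩ BD · CF = -113960/1599]
2. B_y = 4324/1599  [D, F, B are collinear ∩ BD · CF = -113960/1599]
   → B = (-12676/1599, 4324/1599)
3. A_x = -20/3  [2·signedArea(ACD) = 0 ∩ AB ⟂ DF]
4. A_y = 20/3  [2·signedArea(ACD) = 0 ∩ AB ⟂ DF]
   → A = (-20/3, 20/3)
5. E_x = -9652/1599  [B, A, E are collinear ∩ CE ⟂ BA]
6. E_y = 13828/1599  [B, A, E are collinear ∩ CE ⟂ BA]
   → E = (-9652/1599, 13828/1599)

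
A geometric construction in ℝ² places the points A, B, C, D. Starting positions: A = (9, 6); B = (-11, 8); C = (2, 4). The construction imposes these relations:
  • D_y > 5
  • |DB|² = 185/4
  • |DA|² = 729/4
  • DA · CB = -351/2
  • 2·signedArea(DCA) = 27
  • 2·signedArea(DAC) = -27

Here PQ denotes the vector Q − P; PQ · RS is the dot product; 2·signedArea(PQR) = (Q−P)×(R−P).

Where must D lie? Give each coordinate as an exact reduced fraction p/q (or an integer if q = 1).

D = (-9/2, 6)

1. D_x = -9/2  [DA · CB = -351/2 ∩ 2·signedArea(DAC) = -27]
2. D_y = 6  [DA · CB = -351/2 ∩ 2·signedArea(DAC) = -27]
   → D = (-9/2, 6)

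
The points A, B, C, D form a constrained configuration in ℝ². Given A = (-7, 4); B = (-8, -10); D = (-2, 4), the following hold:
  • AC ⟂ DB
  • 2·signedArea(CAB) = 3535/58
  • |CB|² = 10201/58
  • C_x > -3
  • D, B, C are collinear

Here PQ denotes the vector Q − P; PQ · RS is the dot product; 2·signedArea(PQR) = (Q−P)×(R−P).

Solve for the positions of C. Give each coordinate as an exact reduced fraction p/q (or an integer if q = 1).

1. C_x = -161/58  [D, B, C are collinear ∩ AC ⟂ DB]
2. C_y = 127/58  [D, B, C are collinear ∩ AC ⟂ DB]
   → C = (-161/58, 127/58)

C = (-161/58, 127/58)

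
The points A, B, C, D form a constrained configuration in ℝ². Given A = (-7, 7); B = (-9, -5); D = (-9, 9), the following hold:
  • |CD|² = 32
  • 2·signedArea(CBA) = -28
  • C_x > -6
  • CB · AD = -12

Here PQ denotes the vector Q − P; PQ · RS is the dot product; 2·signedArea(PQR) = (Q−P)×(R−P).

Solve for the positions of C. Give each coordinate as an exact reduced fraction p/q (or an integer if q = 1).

C = (-5, 5)

1. C_x = -5  [2·signedArea(CBA) = -28 ∩ CB · AD = -12]
2. C_y = 5  [2·signedArea(CBA) = -28 ∩ CB · AD = -12]
   → C = (-5, 5)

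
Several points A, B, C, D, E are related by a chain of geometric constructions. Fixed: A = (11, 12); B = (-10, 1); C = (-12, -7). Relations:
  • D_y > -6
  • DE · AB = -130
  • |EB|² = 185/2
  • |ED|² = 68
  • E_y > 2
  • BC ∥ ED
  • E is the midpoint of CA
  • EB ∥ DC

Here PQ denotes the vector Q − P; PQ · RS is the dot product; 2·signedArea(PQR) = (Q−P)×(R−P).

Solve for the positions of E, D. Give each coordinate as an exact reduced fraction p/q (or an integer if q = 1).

D = (-5/2, -11/2)
E = (-1/2, 5/2)

1. E_x = -1/2  [E is the midpoint of CA]
2. E_y = 5/2  [E is the midpoint of CA]
   → E = (-1/2, 5/2)
3. D_x = -5/2  [EB ∥ DC ∩ BC ∥ ED]
4. D_y = -11/2  [EB ∥ DC ∩ BC ∥ ED]
   → D = (-5/2, -11/2)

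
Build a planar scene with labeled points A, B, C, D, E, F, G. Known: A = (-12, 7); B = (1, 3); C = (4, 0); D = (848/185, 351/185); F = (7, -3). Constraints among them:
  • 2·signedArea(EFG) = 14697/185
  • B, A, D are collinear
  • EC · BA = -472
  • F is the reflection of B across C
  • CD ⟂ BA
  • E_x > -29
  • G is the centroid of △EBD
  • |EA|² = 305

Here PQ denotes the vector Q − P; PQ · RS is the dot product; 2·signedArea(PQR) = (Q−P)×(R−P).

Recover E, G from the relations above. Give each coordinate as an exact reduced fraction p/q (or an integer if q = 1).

E = (-28, 14)
G = (-4147/555, 3496/555)

1. E_x = -28  [line 13·x + -4·y + 420 = 0 ∩ |EA|² = 305]
2. E_y = 14  [line 13·x + -4·y + 420 = 0 ∩ |EA|² = 305]
   → E = (-28, 14)
3. G_x = -4147/555  [2·signedArea(EFG) = 14697/185 ∩ G is the centroid of △EBD]
4. G_y = 3496/555  [2·signedArea(EFG) = 14697/185 ∩ G is the centroid of △EBD]
   → G = (-4147/555, 3496/555)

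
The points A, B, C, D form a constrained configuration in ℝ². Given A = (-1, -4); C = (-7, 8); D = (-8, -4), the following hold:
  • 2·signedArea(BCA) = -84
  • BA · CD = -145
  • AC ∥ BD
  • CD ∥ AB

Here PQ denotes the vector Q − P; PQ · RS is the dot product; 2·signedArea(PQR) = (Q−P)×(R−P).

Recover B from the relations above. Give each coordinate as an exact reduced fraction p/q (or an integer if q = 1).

1. B_x = -2  [AC ∥ BD ∩ CD ∥ AB]
2. B_y = -16  [AC ∥ BD ∩ CD ∥ AB]
   → B = (-2, -16)

B = (-2, -16)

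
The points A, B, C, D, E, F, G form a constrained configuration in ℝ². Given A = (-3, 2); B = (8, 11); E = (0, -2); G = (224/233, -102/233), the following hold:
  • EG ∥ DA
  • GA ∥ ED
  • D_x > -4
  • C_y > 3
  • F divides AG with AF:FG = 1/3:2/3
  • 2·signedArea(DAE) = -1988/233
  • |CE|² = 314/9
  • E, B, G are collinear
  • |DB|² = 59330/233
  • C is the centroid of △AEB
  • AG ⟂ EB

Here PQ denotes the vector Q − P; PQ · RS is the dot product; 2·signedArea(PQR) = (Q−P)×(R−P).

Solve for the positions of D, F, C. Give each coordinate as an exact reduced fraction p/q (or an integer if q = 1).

C = (5/3, 11/3)
D = (-923/233, 102/233)
F = (-1174/699, 830/699)

1. D_x = -923/233  [EG ∥ DA ∩ GA ∥ ED]
2. D_y = 102/233  [EG ∥ DA ∩ GA ∥ ED]
   → D = (-923/233, 102/233)
3. F_x = -1174/699  [F divides AG with AF:FG = 1/3:2/3]
4. F_y = 830/699  [F divides AG with AF:FG = 1/3:2/3]
   → F = (-1174/699, 830/699)
5. C_x = 5/3  [C is the centroid of △AEB]
6. C_y = 11/3  [C is the centroid of △AEB]
   → C = (5/3, 11/3)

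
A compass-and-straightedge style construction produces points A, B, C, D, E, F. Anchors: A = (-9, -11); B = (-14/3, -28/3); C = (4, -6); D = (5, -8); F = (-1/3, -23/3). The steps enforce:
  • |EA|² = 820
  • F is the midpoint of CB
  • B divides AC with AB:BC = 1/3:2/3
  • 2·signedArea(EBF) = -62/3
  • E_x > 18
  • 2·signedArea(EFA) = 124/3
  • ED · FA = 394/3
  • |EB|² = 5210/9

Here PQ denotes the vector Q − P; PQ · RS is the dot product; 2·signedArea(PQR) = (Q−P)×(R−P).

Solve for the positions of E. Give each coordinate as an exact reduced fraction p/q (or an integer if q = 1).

E = (19, -5)

1. E_x = 19  [2·signedArea(EFA) = 124/3 ∩ ED · FA = 394/3]
2. E_y = -5  [2·signedArea(EFA) = 124/3 ∩ ED · FA = 394/3]
   → E = (19, -5)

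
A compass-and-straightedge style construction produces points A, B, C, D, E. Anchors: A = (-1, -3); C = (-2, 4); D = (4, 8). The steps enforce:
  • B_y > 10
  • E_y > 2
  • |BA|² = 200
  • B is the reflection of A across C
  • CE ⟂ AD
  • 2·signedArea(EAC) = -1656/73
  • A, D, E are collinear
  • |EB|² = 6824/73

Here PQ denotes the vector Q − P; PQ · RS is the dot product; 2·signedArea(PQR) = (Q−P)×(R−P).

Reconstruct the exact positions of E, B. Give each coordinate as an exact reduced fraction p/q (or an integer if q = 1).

B = (-3, 11)
E = (107/73, 177/73)

1. E_x = 107/73  [A, D, E are collinear ∩ CE ⟂ AD]
2. E_y = 177/73  [A, D, E are collinear ∩ CE ⟂ AD]
   → E = (107/73, 177/73)
3. B_x = -3  [B is the reflection of A across C]
4. B_y = 11  [B is the reflection of A across C]
   → B = (-3, 11)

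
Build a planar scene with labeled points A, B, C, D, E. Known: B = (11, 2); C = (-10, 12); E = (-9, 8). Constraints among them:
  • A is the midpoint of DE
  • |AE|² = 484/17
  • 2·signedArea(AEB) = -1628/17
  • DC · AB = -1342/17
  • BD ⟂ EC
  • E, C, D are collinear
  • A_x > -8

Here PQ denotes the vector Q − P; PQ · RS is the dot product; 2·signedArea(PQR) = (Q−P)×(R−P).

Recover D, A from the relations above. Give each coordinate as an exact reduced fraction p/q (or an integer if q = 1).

A = (-131/17, 48/17)
D = (-109/17, -40/17)

1. D_x = -109/17  [E, C, D are collinear ∩ BD ⟂ EC]
2. D_y = -40/17  [E, C, D are collinear ∩ BD ⟂ EC]
   → D = (-109/17, -40/17)
3. A_x = -131/17  [A is the midpoint of DE]
4. A_y = 48/17  [A is the midpoint of DE]
   → A = (-131/17, 48/17)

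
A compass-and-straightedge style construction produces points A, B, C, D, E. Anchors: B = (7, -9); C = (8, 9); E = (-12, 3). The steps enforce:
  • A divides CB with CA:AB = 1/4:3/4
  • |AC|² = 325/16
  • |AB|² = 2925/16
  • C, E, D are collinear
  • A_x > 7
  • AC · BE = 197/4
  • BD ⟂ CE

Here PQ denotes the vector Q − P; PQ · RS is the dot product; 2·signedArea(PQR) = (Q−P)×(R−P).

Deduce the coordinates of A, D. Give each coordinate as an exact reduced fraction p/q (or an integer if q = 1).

1. A_x = 31/4  [A divides CB with CA:AB = 1/4:3/4]
2. A_y = 9/2  [A divides CB with CA:AB = 1/4:3/4]
   → A = (31/4, 9/2)
3. D_x = 232/109  [C, E, D are collinear ∩ BD ⟂ CE]
4. D_y = 789/109  [C, E, D are collinear ∩ BD ⟂ CE]
   → D = (232/109, 789/109)

A = (31/4, 9/2)
D = (232/109, 789/109)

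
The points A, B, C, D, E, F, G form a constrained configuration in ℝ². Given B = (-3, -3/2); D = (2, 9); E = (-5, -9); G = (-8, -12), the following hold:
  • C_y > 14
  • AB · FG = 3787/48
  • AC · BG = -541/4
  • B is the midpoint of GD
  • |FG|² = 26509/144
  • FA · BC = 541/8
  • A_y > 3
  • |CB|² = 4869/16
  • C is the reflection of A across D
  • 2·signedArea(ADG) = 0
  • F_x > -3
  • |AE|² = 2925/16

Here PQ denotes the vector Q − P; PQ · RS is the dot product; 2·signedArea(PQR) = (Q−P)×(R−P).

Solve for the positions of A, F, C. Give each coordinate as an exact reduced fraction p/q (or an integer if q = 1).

1. A_x = -1/2  [line 21·x + -10·y + 48 = 0 ∩ |AE|² = 2925/16]
2. A_y = 15/4  [line 21·x + -10·y + 48 = 0 ∩ |AE|² = 2925/16]
   → A = (-1/2, 15/4)
3. F_x = -13/6  [line 5/2·x + 21/4·y + 197/48 = 0 ∩ |FG|² = 26509/144]
4. F_y = 1/4  [line 5/2·x + 21/4·y + 197/48 = 0 ∩ |FG|² = 26509/144]
   → F = (-13/6, 1/4)
5. C_x = 9/2  [FA · BC = 541/8 ∩ C is the reflection of A across D]
6. C_y = 57/4  [FA · BC = 541/8 ∩ C is the reflection of A across D]
   → C = (9/2, 57/4)

A = (-1/2, 15/4)
C = (9/2, 57/4)
F = (-13/6, 1/4)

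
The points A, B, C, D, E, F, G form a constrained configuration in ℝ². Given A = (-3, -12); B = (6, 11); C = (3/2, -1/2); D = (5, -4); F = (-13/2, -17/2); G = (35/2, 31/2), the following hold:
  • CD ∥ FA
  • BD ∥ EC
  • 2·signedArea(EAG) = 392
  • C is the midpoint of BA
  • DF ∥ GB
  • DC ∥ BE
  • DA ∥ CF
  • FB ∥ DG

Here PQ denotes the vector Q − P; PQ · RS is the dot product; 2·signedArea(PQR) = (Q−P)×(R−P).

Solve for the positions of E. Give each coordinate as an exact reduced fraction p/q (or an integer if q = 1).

1. E_x = 5/2  [BD ∥ EC ∩ DC ∥ BE]
2. E_y = 29/2  [BD ∥ EC ∩ DC ∥ BE]
   → E = (5/2, 29/2)

E = (5/2, 29/2)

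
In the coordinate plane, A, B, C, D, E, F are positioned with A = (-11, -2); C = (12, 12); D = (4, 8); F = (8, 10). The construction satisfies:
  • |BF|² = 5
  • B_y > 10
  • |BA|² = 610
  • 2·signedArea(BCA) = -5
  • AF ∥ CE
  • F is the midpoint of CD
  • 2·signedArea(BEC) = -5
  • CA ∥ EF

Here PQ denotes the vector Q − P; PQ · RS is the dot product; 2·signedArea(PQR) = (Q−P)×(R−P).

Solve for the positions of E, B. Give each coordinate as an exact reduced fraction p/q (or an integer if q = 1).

1. E_x = 31  [CA ∥ EF ∩ AF ∥ CE]
2. E_y = 24  [CA ∥ EF ∩ AF ∥ CE]
   → E = (31, 24)
3. B_x = 10  [2·signedArea(BCA) = -5 ∩ 2·signedArea(BEC) = -5]
4. B_y = 11  [2·signedArea(BCA) = -5 ∩ 2·signedArea(BEC) = -5]
   → B = (10, 11)

B = (10, 11)
E = (31, 24)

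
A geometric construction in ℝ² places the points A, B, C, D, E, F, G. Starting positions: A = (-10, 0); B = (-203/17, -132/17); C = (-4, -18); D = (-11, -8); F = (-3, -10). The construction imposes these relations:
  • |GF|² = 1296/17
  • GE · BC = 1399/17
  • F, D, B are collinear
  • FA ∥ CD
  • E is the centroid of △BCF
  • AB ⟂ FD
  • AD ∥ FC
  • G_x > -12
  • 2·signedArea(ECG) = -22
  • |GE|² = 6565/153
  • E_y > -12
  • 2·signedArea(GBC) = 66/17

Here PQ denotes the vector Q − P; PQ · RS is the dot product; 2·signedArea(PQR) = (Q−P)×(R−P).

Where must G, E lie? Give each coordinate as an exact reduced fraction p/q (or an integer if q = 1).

1. E_x = -322/51  [E is the centroid of △BCF]
2. E_y = -608/51  [E is the centroid of △BCF]
   → E = (-322/51, -608/51)
3. G_x = -195/17  [GE · BC = 1399/17 ∩ 2·signedArea(ECG) = -22]
4. G_y = -134/17  [GE · BC = 1399/17 ∩ 2·signedArea(ECG) = -22]
   → G = (-195/17, -134/17)

E = (-322/51, -608/51)
G = (-195/17, -134/17)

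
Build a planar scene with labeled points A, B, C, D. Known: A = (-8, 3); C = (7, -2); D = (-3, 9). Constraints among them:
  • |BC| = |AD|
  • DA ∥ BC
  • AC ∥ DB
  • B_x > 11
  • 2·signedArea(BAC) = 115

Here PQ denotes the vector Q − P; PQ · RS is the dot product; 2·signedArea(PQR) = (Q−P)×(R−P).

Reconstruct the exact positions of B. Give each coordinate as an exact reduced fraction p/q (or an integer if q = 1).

B = (12, 4)

1. B_x = 12  [DA ∥ BC ∩ AC ∥ DB]
2. B_y = 4  [DA ∥ BC ∩ AC ∥ DB]
   → B = (12, 4)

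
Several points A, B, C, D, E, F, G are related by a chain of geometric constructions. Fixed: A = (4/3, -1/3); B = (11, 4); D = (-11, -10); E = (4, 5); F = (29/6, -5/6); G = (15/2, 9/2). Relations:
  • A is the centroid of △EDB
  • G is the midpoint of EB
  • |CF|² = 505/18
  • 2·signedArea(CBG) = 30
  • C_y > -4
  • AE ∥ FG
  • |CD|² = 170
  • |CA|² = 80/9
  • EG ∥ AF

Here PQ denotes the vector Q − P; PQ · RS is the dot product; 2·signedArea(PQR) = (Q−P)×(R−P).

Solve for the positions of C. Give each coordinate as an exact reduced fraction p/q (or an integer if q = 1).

1. C_x = 0  [line -1/2·x + -7/2·y + -21/2 = 0 ∩ |CF|² = 505/18]
2. C_y = -3  [line -1/2·x + -7/2·y + -21/2 = 0 ∩ |CF|² = 505/18]
   → C = (0, -3)

C = (0, -3)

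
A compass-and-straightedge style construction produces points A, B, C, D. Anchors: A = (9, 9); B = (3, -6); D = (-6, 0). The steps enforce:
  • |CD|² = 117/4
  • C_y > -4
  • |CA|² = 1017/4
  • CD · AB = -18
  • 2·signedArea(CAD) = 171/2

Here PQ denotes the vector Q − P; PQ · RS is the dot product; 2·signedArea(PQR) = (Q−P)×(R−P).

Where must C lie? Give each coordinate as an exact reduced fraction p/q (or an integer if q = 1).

C = (-3/2, -3)

1. C_x = -3/2  [CD · AB = -18 ∩ 2·signedArea(CAD) = 171/2]
2. C_y = -3  [CD · AB = -18 ∩ 2·signedArea(CAD) = 171/2]
   → C = (-3/2, -3)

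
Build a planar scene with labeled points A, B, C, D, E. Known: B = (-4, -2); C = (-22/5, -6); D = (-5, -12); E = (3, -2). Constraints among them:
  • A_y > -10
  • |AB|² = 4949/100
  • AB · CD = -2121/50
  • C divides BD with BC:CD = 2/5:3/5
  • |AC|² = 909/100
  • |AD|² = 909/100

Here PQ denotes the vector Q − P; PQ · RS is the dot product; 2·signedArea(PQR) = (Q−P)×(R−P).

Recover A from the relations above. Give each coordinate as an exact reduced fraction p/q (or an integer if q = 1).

A = (-47/10, -9)

1. A_x = -47/10  [line 3/5·x + 6·y + 2841/50 = 0 ∩ |AD|² = 909/100]
2. A_y = -9  [line 3/5·x + 6·y + 2841/50 = 0 ∩ |AD|² = 909/100]
   → A = (-47/10, -9)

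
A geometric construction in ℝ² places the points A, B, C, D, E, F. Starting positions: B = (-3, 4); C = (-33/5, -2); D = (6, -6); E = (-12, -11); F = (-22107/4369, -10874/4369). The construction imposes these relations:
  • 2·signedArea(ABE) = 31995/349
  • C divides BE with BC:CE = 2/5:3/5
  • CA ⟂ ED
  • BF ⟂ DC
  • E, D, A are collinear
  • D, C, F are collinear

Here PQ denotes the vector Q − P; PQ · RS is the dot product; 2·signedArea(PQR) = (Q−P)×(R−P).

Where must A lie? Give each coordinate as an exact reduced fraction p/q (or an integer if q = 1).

A = (-8142/1745, -3128/349)

1. A_x = -8142/1745  [E, D, A are collinear ∩ CA ⟂ ED]
2. A_y = -3128/349  [E, D, A are collinear ∩ CA ⟂ ED]
   → A = (-8142/1745, -3128/349)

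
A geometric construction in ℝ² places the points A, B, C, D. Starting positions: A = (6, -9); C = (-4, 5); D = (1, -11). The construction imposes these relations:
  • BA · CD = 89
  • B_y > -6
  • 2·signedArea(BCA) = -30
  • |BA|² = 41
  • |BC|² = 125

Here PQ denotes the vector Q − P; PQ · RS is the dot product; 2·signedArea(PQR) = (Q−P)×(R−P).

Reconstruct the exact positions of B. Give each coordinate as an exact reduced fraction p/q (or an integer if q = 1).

1. B_x = 1  [BA · CD = 89 ∩ 2·signedArea(BCA) = -30]
2. B_y = -5  [BA · CD = 89 ∩ 2·signedArea(BCA) = -30]
   → B = (1, -5)

B = (1, -5)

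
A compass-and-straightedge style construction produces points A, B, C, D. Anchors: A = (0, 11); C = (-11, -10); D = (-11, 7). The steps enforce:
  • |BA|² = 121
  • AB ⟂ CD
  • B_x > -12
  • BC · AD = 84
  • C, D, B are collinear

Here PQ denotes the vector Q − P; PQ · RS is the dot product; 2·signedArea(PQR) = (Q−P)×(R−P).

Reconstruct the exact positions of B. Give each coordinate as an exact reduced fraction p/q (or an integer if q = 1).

B = (-11, 11)

1. B_x = -11  [C, D, B are collinear ∩ AB ⟂ CD]
2. B_y = 11  [C, D, B are collinear ∩ AB ⟂ CD]
   → B = (-11, 11)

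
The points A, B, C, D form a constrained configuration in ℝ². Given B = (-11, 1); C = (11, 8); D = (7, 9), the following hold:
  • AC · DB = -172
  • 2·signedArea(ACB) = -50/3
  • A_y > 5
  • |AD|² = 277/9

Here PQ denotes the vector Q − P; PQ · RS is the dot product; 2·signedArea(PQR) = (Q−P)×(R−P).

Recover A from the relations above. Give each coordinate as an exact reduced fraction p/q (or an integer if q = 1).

A = (7/3, 6)

1. A_x = 7/3  [2·signedArea(ACB) = -50/3 ∩ AC · DB = -172]
2. A_y = 6  [2·signedArea(ACB) = -50/3 ∩ AC · DB = -172]
   → A = (7/3, 6)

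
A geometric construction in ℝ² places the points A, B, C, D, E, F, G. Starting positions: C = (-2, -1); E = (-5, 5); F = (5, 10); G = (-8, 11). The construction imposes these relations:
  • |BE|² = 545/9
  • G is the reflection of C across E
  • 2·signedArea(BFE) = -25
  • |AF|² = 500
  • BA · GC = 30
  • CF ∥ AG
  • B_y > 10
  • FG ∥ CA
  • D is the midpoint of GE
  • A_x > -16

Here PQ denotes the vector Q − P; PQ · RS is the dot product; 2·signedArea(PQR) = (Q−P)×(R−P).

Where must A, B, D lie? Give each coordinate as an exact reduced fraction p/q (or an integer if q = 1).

A = (-15, 0)
B = (2/3, 31/3)
D = (-13/2, 8)

1. A_x = -15  [CF ∥ AG ∩ FG ∥ CA]
2. A_y = 0  [CF ∥ AG ∩ FG ∥ CA]
   → A = (-15, 0)
3. B_x = 2/3  [line 5·x + -10·y + 100 = 0 ∩ |BE|² = 545/9]
4. B_y = 31/3  [line 5·x + -10·y + 100 = 0 ∩ |BE|² = 545/9]
   → B = (2/3, 31/3)
5. D_x = -13/2  [D is the midpoint of GE]
6. D_y = 8  [D is the midpoint of GE]
   → D = (-13/2, 8)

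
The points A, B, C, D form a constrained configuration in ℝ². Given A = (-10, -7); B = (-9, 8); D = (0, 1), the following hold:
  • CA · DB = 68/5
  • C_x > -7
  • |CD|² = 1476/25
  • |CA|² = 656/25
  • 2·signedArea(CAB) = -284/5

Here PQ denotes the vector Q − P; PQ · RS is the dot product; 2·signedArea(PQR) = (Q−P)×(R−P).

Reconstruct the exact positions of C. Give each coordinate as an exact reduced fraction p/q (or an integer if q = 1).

C = (-6, -19/5)

1. C_x = -6  [2·signedArea(CAB) = -284/5 ∩ CA · DB = 68/5]
2. C_y = -19/5  [2·signedArea(CAB) = -284/5 ∩ CA · DB = 68/5]
   → C = (-6, -19/5)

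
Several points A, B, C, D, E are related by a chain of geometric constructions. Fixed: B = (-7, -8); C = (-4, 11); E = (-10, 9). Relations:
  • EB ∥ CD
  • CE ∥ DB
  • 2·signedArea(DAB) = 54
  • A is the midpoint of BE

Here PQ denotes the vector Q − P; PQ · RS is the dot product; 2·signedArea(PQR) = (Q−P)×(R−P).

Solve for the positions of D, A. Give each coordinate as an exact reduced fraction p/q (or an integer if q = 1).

A = (-17/2, 1/2)
D = (-1, -6)

1. D_x = -1  [CE ∥ DB ∩ EB ∥ CD]
2. D_y = -6  [CE ∥ DB ∩ EB ∥ CD]
   → D = (-1, -6)
3. A_x = -17/2  [A is the midpoint of BE]
4. A_y = 1/2  [A is the midpoint of BE]
   → A = (-17/2, 1/2)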